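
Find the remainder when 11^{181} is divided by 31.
By Fermat: 11^{30} ≡ 1 (mod 31). 181 = 6×30 + 1. So 11^{181} ≡ 11^{1} ≡ 11 (mod 31)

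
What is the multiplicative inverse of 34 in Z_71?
23

Using Extended Euclidean Algorithm:
gcd(34, 71) = 1
Bezout coefficients: 34 × 23 + 71 × -11 = 1
So 34 × 23 ≡ 1 (mod 71)
The inverse is 23 mod 71 = 23
Verification: 34 × 23 = 782 = 11 × 71 + 1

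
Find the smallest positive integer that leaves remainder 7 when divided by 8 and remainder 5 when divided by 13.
M = 8 × 13 = 104. M₁ = 13, y₁ ≡ 5 (mod 8). M₂ = 8, y₂ ≡ 5 (mod 13). n = 7×13×5 + 5×8×5 ≡ 31 (mod 104). The smallest positive such number is 31.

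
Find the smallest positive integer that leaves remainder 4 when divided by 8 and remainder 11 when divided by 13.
M = 8 × 13 = 104. M₁ = 13, y₁ ≡ 5 (mod 8). M₂ = 8, y₂ ≡ 5 (mod 13). k = 4×13×5 + 11×8×5 ≡ 76 (mod 104). The smallest positive such number is 76.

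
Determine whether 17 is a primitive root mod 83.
p - 1 = 82 has prime divisors 2, 41. Check 17^(82/q) mod 83 for each: 17^(82/2) = 17^41 ≡ 1, 17^(82/41) = 17^2 ≡ 40 (mod 83). Since 17^41 ≡ 1 (mod 83), the order of 17 divides 41 (in fact the order is 41) ≠ 82, so it is not a primitive root.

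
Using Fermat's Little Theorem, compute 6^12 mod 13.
By Fermat's Little Theorem, 6^{12} ≡ 1 (mod 13) since 13 is prime and gcd(6, 13) = 1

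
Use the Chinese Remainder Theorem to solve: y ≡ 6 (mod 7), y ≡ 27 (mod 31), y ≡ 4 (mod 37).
2631

Using the Chinese Remainder Theorem:
M = product of moduli = 8029
For equation 1: M_1 = 1147, 1147 ≡ 6 (mod 7), inverse of 1147 mod 7 is 6 (check: 6 × 6 = 36 ≡ 1 (mod 7))
For equation 2: M_2 = 259, 259 ≡ 11 (mod 31), inverse of 259 mod 31 is 17 (check: 11 × 17 = 187 ≡ 1 (mod 31))
For equation 3: M_3 = 217, 217 ≡ 32 (mod 37), inverse of 217 mod 37 is 22 (check: 32 × 22 = 704 ≡ 1 (mod 37))
Combine: y ≡ Σ r_i×M_i×(M_i⁻¹ mod m_i) = 6×1147×6 + 27×259×17 + 4×217×22 = 41292 + 118881 + 19096 = 179269
179269 mod 8029 = 2631
y ≡ 2631 (mod 8029)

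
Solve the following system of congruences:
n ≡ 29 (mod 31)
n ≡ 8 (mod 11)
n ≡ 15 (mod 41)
9732

Using the Chinese Remainder Theorem:
M = product of moduli = 13981
For equation 1: M_1 = 451, 451 ≡ 17 (mod 31), inverse of 451 mod 31 is 11 (check: 17 × 11 = 187 ≡ 1 (mod 31))
For equation 2: M_2 = 1271, 1271 ≡ 6 (mod 11), inverse of 1271 mod 11 is 2 (check: 6 × 2 = 12 ≡ 1 (mod 11))
For equation 3: M_3 = 341, 341 ≡ 13 (mod 41), inverse of 341 mod 41 is 19 (check: 13 × 19 = 247 ≡ 1 (mod 41))
Combine: n ≡ Σ r_i×M_i×(M_i⁻¹ mod m_i) = 29×451×11 + 8×1271×2 + 15×341×19 = 143869 + 20336 + 97185 = 261390
261390 mod 13981 = 9732
n ≡ 9732 (mod 13981)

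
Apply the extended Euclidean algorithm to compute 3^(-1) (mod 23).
Extended GCD: 3(8) + 23(-1) = 1. So 3^(-1) ≡ 8 ≡ 8 (mod 23). Verify: 3 × 8 = 24 ≡ 1 (mod 23)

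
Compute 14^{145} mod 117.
14

Using successive squaring:
Binary expansion of 145: 10010001
Powers of 14 mod 117 (each is the square of the previous):
  14^1 ≡ 14 (mod 117)
  14^2 ≡ 14² = 196 ≡ 79 (mod 117)
  14^4 ≡ 79² = 6241 ≡ 40 (mod 117)
  14^8 ≡ 40² = 1600 ≡ 79 (mod 117)
  14^16 ≡ 79² = 6241 ≡ 40 (mod 117)
  14^32 ≡ 40² = 1600 ≡ 79 (mod 117)
  14^64 ≡ 79² = 6241 ≡ 40 (mod 117)
  14^128 ≡ 40² = 1600 ≡ 79 (mod 117)
145 = 128 + 16 + 1, so 14^145 = 14^128 × 14^16 × 14^1 ≡ 79 × 40 × 14 (mod 117)
Multiplying step by step:
  79 × 40 = 3160 ≡ 1 (mod 117)
  1 × 14 = 14 ≡ 14 (mod 117)
Result: 14^145 ≡ 14 (mod 117)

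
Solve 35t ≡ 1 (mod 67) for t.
23

Using Extended Euclidean Algorithm:
gcd(35, 67) = 1
Bezout coefficients: 35 × 23 + 67 × -12 = 1
So 35 × 23 ≡ 1 (mod 67)
The inverse is 23 mod 67 = 23
Verification: 35 × 23 = 805 = 12 × 67 + 1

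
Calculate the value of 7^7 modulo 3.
7 ≡ 1 (mod 3). 7 = 4 + 2 + 1 (binary 111). Repeated squaring mod 3: 1^1 ≡ 1; 1^2 ≡ 1² = 1 ≡ 1; 1^4 ≡ 1² = 1 ≡ 1. Multiply: 7^7 ≡ 1^4 × 1^2 × 1^1 ≡ 1 × 1 × 1 (mod 3): 1 × 1 = 1 ≡ 1; 1 × 1 = 1 ≡ 1. So 7^7 ≡ 1 (mod 3).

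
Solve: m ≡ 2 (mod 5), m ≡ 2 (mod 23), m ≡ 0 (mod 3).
M = 5 × 23 × 3 = 345. M₁ = 69, y₁ ≡ 4 (mod 5). M₂ = 15, y₂ ≡ 20 (mod 23). M₃ = 115, y₃ ≡ 1 (mod 3). m = 2×69×4 + 2×15×20 + 0×115×1 ≡ 117 (mod 345)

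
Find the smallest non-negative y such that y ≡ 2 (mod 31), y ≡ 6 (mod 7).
188

Using the Chinese Remainder Theorem:
M = product of moduli = 217
For equation 1: M_1 = 7, 7 ≡ 7 (mod 31), inverse of 7 mod 31 is 9 (check: 7 × 9 = 63 ≡ 1 (mod 31))
For equation 2: M_2 = 31, 31 ≡ 3 (mod 7), inverse of 31 mod 7 is 5 (check: 3 × 5 = 15 ≡ 1 (mod 7))
Combine: y ≡ Σ r_i×M_i×(M_i⁻¹ mod m_i) = 2×7×9 + 6×31×5 = 126 + 930 = 1056
1056 mod 217 = 188
y ≡ 188 (mod 217)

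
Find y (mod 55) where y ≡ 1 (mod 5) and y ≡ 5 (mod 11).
M = 5 × 11 = 55. M₁ = 11, y₁ ≡ 1 (mod 5). M₂ = 5, y₂ ≡ 9 (mod 11). y = 1×11×1 + 5×5×9 ≡ 16 (mod 55)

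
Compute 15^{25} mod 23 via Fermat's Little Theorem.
17

By Fermat's Little Theorem, a^(p-1) ≡ 1 (mod p) for prime p and gcd(a, p) = 1
Here p = 23, so 15^22 ≡ 1 (mod 23)
We can reduce the exponent: 25 mod 22 = 3
So 15^25 ≡ 15^3 (mod 23)
Computing: 15^3 mod 23 = 17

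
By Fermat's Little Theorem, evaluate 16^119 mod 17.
By Fermat: 16^{16} ≡ 1 (mod 17). 119 = 7×16 + 7. So 16^{119} ≡ 16^{7} ≡ 16 (mod 17)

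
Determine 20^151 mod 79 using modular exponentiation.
Using Fermat: 20^{78} ≡ 1 (mod 79). 151 ≡ 73 (mod 78). So 20^{151} ≡ 20^{73} ≡ 76 (mod 79)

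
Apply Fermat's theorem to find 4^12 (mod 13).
By Fermat's Little Theorem, 4^{12} ≡ 1 (mod 13) since 13 is prime and gcd(4, 13) = 1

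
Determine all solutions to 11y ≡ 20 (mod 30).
10

Since gcd(11, 30) = 1 divides 20, a solution exists.
Multiply both sides by the inverse of 11 mod 30:
  11^(-1) mod 30 = 11
  x ≡ 11 × 20 ≡ 220 ≡ 10 (mod 30)
Verification: 11 × 10 = 110 = 3 × 30 + 20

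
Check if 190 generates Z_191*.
p - 1 = 190 has prime divisors 2, 5, 19. Check 190^(190/q) mod 191 for each: 190^(190/2) = 190^95 ≡ 190, 190^(190/5) = 190^38 ≡ 1, 190^(190/19) = 190^10 ≡ 1 (mod 191). Since 190^38 ≡ 1 (mod 191), the order of 190 divides 38 (in fact the order is 2) ≠ 190, so it is not a primitive root.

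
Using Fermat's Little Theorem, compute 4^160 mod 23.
By Fermat: 4^{22} ≡ 1 (mod 23). 160 = 7×22 + 6. So 4^{160} ≡ 4^{6} ≡ 2 (mod 23)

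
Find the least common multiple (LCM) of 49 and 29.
1421

First find GCD(49, 29) using the Euclidean algorithm:
49 = 1 × 29 + 20
29 = 1 × 20 + 9
20 = 2 × 9 + 2
9 = 4 × 2 + 1
2 = 2 × 1 + 0
GCD(49, 29) = 1

LCM formula: LCM(a, b) = (a × b) / GCD(a, b)
LCM(49, 29) = (49 × 29) / 1
LCM(49, 29) = 1421 / 1
LCM(49, 29) = 1421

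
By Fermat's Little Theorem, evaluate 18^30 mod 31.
By Fermat's Little Theorem, 18^{30} ≡ 1 (mod 31) since 31 is prime and gcd(18, 31) = 1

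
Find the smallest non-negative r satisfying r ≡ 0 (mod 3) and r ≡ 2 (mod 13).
M = 3 × 13 = 39. M₁ = 13, y₁ ≡ 1 (mod 3). M₂ = 3, y₂ ≡ 9 (mod 13). r = 0×13×1 + 2×3×9 ≡ 15 (mod 39)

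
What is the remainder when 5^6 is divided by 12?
6 = 4 + 2 (binary 110). Repeated squaring mod 12: 5^1 ≡ 5; 5^2 ≡ 5² = 25 ≡ 1; 5^4 ≡ 1² = 1 ≡ 1. Multiply: 5^6 = 5^4 × 5^2 ≡ 1 × 1 (mod 12): 1 × 1 = 1 ≡ 1. So 5^6 ≡ 1 (mod 12).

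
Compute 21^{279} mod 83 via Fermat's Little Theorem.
49

By Fermat's Little Theorem, a^(p-1) ≡ 1 (mod p) for prime p and gcd(a, p) = 1
Here p = 83, so 21^82 ≡ 1 (mod 83)
We can reduce the exponent: 279 mod 82 = 33
So 21^279 ≡ 21^33 (mod 83)
Computing: 21^33 mod 83 = 49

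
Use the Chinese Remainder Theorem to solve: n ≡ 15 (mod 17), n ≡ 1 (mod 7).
15

Using the Chinese Remainder Theorem:
M = product of moduli = 119
For equation 1: M_1 = 7, 7 ≡ 7 (mod 17), inverse of 7 mod 17 is 5 (check: 7 × 5 = 35 ≡ 1 (mod 17))
For equation 2: M_2 = 17, 17 ≡ 3 (mod 7), inverse of 17 mod 7 is 5 (check: 3 × 5 = 15 ≡ 1 (mod 7))
Combine: n ≡ Σ r_i×M_i×(M_i⁻¹ mod m_i) = 15×7×5 + 1×17×5 = 525 + 85 = 610
610 mod 119 = 15
n ≡ 15 (mod 119)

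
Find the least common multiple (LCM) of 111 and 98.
10878

First find GCD(111, 98) using the Euclidean algorithm:
111 = 1 × 98 + 13
98 = 7 × 13 + 7
13 = 1 × 7 + 6
7 = 1 × 6 + 1
6 = 6 × 1 + 0
GCD(111, 98) = 1

LCM formula: LCM(a, b) = (a × b) / GCD(a, b)
LCM(111, 98) = (111 × 98) / 1
LCM(111, 98) = 10878 / 1
LCM(111, 98) = 10878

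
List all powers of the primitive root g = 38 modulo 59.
g^1, g^2, ..., g^{58} mod 59: {38, 28, 2, 17, 56, 4, 34, 53, 8, 9, 47, 16, 18, 35, 32, 36, 11, 5, 13, 22, 10, 26, 44, 20, 52, 29, 40, 45, 58, 21, 31, 57, 42, 3, 55, 25, 6, 51, 50, 12, 43, 41, 24, 27, 23, 48, 54, 46, 37, 49, 33, 15, 39, 7, 30, 19, 14, 1}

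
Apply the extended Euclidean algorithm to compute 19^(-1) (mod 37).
Extended GCD: 19(2) + 37(-1) = 1. So 19^(-1) ≡ 2 ≡ 2 (mod 37). Verify: 19 × 2 = 38 ≡ 1 (mod 37)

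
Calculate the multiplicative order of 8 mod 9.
Powers of 8 mod 9: 8^1≡8, 8^2≡1. Order = 2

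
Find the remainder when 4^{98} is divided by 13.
By Fermat: 4^{12} ≡ 1 (mod 13). 98 = 8×12 + 2. So 4^{98} ≡ 4^{2} ≡ 3 (mod 13)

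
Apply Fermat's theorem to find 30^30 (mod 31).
By Fermat's Little Theorem, 30^{30} ≡ 1 (mod 31) since 31 is prime and gcd(30, 31) = 1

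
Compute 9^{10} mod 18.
9

Using successive squaring:
Binary expansion of 10: 1010
Powers of 9 mod 18 (each is the square of the previous):
  9^1 ≡ 9 (mod 18)
  9^2 ≡ 9² = 81 ≡ 9 (mod 18)
  9^4 ≡ 9² = 81 ≡ 9 (mod 18)
  9^8 ≡ 9² = 81 ≡ 9 (mod 18)
10 = 8 + 2, so 9^10 = 9^8 × 9^2 ≡ 9 × 9 (mod 18)
Multiplying step by step:
  9 × 9 = 81 ≡ 9 (mod 18)
Result: 9^10 ≡ 9 (mod 18)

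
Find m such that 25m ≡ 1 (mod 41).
25^(-1) ≡ 23 (mod 41). Verification: 25 × 23 = 575 ≡ 1 (mod 41)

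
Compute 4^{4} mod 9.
4

Using successive squaring:
Binary expansion of 4: 100
Powers of 4 mod 9 (each is the square of the previous):
  4^1 ≡ 4 (mod 9)
  4^2 ≡ 4² = 16 ≡ 7 (mod 9)
  4^4 ≡ 7² = 49 ≡ 4 (mod 9)
4 is a power of 2, so 4^4 is the last square: ≡ 4 (mod 9)
Result: 4^4 ≡ 4 (mod 9)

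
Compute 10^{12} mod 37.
1

Using successive squaring:
Binary expansion of 12: 1100
Powers of 10 mod 37 (each is the square of the previous):
  10^1 ≡ 10 (mod 37)
  10^2 ≡ 10² = 100 ≡ 26 (mod 37)
  10^4 ≡ 26² = 676 ≡ 10 (mod 37)
  10^8 ≡ 10² = 100 ≡ 26 (mod 37)
12 = 8 + 4, so 10^12 = 10^8 × 10^4 ≡ 26 × 10 (mod 37)
Multiplying step by step:
  26 × 10 = 260 ≡ 1 (mod 37)
Result: 10^12 ≡ 1 (mod 37)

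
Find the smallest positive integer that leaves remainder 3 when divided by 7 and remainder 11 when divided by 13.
M = 7 × 13 = 91. M₁ = 13, y₁ ≡ 6 (mod 7). M₂ = 7, y₂ ≡ 2 (mod 13). k = 3×13×6 + 11×7×2 ≡ 24 (mod 91). The smallest positive such number is 24.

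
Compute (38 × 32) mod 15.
1

(38 × 32) = 1216
1216 mod 15 = 1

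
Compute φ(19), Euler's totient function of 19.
18

Prime factorization: 19 = 19
Using the formula φ(n) = n × Π(1 - 1/p) for each prime factor p:
φ(19) = 19 × (1 - 1/19)
φ(19) = 18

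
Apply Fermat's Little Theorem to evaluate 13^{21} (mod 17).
13

By Fermat's Little Theorem, a^(p-1) ≡ 1 (mod p) for prime p and gcd(a, p) = 1
Here p = 17, so 13^16 ≡ 1 (mod 17)
We can reduce the exponent: 21 mod 16 = 5
So 13^21 ≡ 13^5 (mod 17)
Computing: 13^5 mod 17 = 13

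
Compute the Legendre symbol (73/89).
(73/89) = 73^{44} mod 89 = 1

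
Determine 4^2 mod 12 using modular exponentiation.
2 = 2 (binary 10). Repeated squaring mod 12: 4^1 ≡ 4; 4^2 ≡ 4² = 16 ≡ 4. So 4^2 ≡ 4 (mod 12).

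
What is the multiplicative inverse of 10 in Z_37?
10^(-1) ≡ 26 (mod 37). Verification: 10 × 26 = 260 ≡ 1 (mod 37)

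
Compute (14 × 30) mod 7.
0

(14 × 30) = 420
420 mod 7 = 0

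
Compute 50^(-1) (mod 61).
50^(-1) ≡ 11 (mod 61). Verification: 50 × 11 = 550 ≡ 1 (mod 61)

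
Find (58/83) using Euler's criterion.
(58/83) = 58^{41} mod 83 = -1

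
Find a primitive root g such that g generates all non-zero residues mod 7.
p - 1 = 6 has prime divisors 2, 3. h is a primitive root mod 7 iff h^(6/q) ≢ 1 (mod 7) for each such q.
h = 2: 2^3 ≡ 1, 2^2 ≡ 4 (mod 7); 2^3 ≡ 1, so not a primitive root.
h = 3: 3^3 ≡ 6, 3^2 ≡ 2 (mod 7); none is 1, so 3 has order 6 and is a primitive root.
The smallest primitive root mod 7 is g = 3.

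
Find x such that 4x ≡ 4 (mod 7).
1

Since gcd(4, 7) = 1 divides 4, a solution exists.
Multiply both sides by the inverse of 4 mod 7:
  4^(-1) mod 7 = 2
  x ≡ 2 × 4 ≡ 8 ≡ 1 (mod 7)
Verification: 4 × 1 = 4 = 0 × 7 + 4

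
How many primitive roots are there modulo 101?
40

The number of primitive roots modulo p is φ(p-1) = φ(100)
φ(100) = 40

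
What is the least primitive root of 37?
2

A primitive root g modulo p has order p-1 = 36
Prime divisors of 36: [2, 3]
g is a primitive root iff g^(36/q) ≢ 1 (mod 37) for each prime divisor q
Testing small values:
  g = 2: 2^18 ≡ 36, 2^12 ≡ 26 (mod 37) → none is 1, primitive root!
The smallest primitive root is 2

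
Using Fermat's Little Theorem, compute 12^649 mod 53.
By Fermat: 12^{52} ≡ 1 (mod 53). 649 ≡ 25 (mod 52). So 12^{649} ≡ 12^{25} ≡ 22 (mod 53)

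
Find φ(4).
2

Prime factorization: 4 = 2^2
Using the formula φ(n) = n × Π(1 - 1/p) for each prime factor p:
φ(4) = 4 × (1 - 1/2)
φ(4) = 2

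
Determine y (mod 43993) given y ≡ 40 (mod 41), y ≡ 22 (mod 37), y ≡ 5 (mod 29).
614

Using the Chinese Remainder Theorem:
M = product of moduli = 43993
For equation 1: M_1 = 1073, 1073 ≡ 7 (mod 41), inverse of 1073 mod 41 is 6 (check: 7 × 6 = 42 ≡ 1 (mod 41))
For equation 2: M_2 = 1189, 1189 ≡ 5 (mod 37), inverse of 1189 mod 37 is 15 (check: 5 × 15 = 75 ≡ 1 (mod 37))
For equation 3: M_3 = 1517, 1517 ≡ 9 (mod 29), inverse of 1517 mod 29 is 13 (check: 9 × 13 = 117 ≡ 1 (mod 29))
Combine: y ≡ Σ r_i×M_i×(M_i⁻¹ mod m_i) = 40×1073×6 + 22×1189×15 + 5×1517×13 = 257520 + 392370 + 98605 = 748495
748495 mod 43993 = 614
y ≡ 614 (mod 43993)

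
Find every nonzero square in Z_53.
QRs mod 53: {1, 4, 6, 7, 9, 10, 11, 13, 15, 16, 17, 24, 25, 28, 29, 36, 37, 38, 40, 42, 43, 44, 46, 47, 49, 52}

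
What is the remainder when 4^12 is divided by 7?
Using Fermat: 4^{6} ≡ 1 (mod 7). 12 ≡ 0 (mod 6). So 4^{12} ≡ 4^{0} ≡ 1 (mod 7)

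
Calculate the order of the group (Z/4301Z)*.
3520

Prime factorization: 4301 = 11 × 17 × 23
Using the formula φ(n) = n × Π(1 - 1/p) for each prime factor p:
φ(4301) = 4301 × (1 - 1/11) × (1 - 1/17) × (1 - 1/23)
φ(4301) = 3520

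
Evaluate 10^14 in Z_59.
Using repeated squaring. 14 = 8 + 4 + 2 (binary 1110). Repeated squaring mod 59: 10^1 ≡ 10; 10^2 ≡ 10² = 100 ≡ 41; 10^4 ≡ 41² = 1681 ≡ 29; 10^8 ≡ 29² = 841 ≡ 15. Multiply: 10^14 = 10^8 × 10^4 × 10^2 ≡ 15 × 29 × 41 (mod 59): 15 × 29 = 435 ≡ 22; 22 × 41 = 902 ≡ 17. So 10^14 ≡ 17 (mod 59).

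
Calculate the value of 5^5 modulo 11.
5 = 4 + 1 (binary 101). Repeated squaring mod 11: 5^1 ≡ 5; 5^2 ≡ 5² = 25 ≡ 3; 5^4 ≡ 3² = 9 ≡ 9. Multiply: 5^5 = 5^4 × 5^1 ≡ 9 × 5 (mod 11): 9 × 5 = 45 ≡ 1. So 5^5 ≡ 1 (mod 11).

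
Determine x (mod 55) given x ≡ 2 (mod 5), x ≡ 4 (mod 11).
37

Using the Chinese Remainder Theorem:
M = product of moduli = 55
For equation 1: M_1 = 11, 11 ≡ 1 (mod 5), inverse of 11 mod 5 is 1 (check: 1 × 1 = 1 ≡ 1 (mod 5))
For equation 2: M_2 = 5, 5 ≡ 5 (mod 11), inverse of 5 mod 11 is 9 (check: 5 × 9 = 45 ≡ 1 (mod 11))
Combine: x ≡ Σ r_i×M_i×(M_i⁻¹ mod m_i) = 2×11×1 + 4×5×9 = 22 + 180 = 202
202 mod 55 = 37
x ≡ 37 (mod 55)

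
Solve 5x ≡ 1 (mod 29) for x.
5^(-1) ≡ 6 (mod 29). Verification: 5 × 6 = 30 ≡ 1 (mod 29)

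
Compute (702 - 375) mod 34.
21

(702 - 375) = 327
327 mod 34 = 21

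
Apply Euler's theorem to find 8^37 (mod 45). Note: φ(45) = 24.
By Euler: 8^{24} ≡ 1 (mod 45) since gcd(8, 45) = 1. 37 = 1×24 + 13. So 8^{37} ≡ 8^{13} ≡ 8 (mod 45)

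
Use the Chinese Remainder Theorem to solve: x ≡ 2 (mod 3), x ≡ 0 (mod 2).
2

Using the Chinese Remainder Theorem:
M = product of moduli = 6
For equation 1: M_1 = 2, 2 ≡ 2 (mod 3), inverse of 2 mod 3 is 2 (check: 2 × 2 = 4 ≡ 1 (mod 3))
For equation 2: M_2 = 3, 3 ≡ 1 (mod 2), inverse of 3 mod 2 is 1 (check: 1 × 1 = 1 ≡ 1 (mod 2))
Combine: x ≡ Σ r_i×M_i×(M_i⁻¹ mod m_i) = 2×2×2 + 0×3×1 = 8 + 0 = 8
8 mod 6 = 2
x ≡ 2 (mod 6)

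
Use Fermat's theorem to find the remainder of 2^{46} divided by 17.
13

By Fermat's Little Theorem, a^(p-1) ≡ 1 (mod p) for prime p and gcd(a, p) = 1
Here p = 17, so 2^16 ≡ 1 (mod 17)
We can reduce the exponent: 46 mod 16 = 14
So 2^46 ≡ 2^14 (mod 17)
Computing: 2^14 mod 17 = 13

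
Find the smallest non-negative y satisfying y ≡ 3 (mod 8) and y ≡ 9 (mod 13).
M = 8 × 13 = 104. M₁ = 13, y₁ ≡ 5 (mod 8). M₂ = 8, y₂ ≡ 5 (mod 13). y = 3×13×5 + 9×8×5 ≡ 35 (mod 104)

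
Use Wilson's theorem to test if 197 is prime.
(196)! mod 197 = 196. Since 196 ≡ -1 (mod 197), 197 is prime.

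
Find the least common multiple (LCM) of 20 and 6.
60

First find GCD(20, 6) using the Euclidean algorithm:
20 = 3 × 6 + 2
6 = 3 × 2 + 0
GCD(20, 6) = 2

LCM formula: LCM(a, b) = (a × b) / GCD(a, b)
LCM(20, 6) = (20 × 6) / 2
LCM(20, 6) = 120 / 2
LCM(20, 6) = 60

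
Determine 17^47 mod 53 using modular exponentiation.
Using repeated squaring. 47 = 32 + 8 + 4 + 2 + 1 (binary 101111). Repeated squaring mod 53: 17^1 ≡ 17; 17^2 ≡ 17² = 289 ≡ 24; 17^4 ≡ 24² = 576 ≡ 46; 17^8 ≡ 46² = 2116 ≡ 49; 17^16 ≡ 49² = 2401 ≡ 16; 17^32 ≡ 16² = 256 ≡ 44. Multiply: 17^47 = 17^32 × 17^8 × 17^4 × 17^2 × 17^1 ≡ 44 × 49 × 46 × 24 × 17 (mod 53): 44 × 49 = 2156 ≡ 36; 36 × 46 = 1656 ≡ 13; 13 × 24 = 312 ≡ 47; 47 × 17 = 799 ≡ 4. So 17^47 ≡ 4 (mod 53).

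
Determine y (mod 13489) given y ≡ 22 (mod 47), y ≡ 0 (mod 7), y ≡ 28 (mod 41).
7777

Using the Chinese Remainder Theorem:
M = product of moduli = 13489
For equation 1: M_1 = 287, 287 ≡ 5 (mod 47), inverse of 287 mod 47 is 19 (check: 5 × 19 = 95 ≡ 1 (mod 47))
For equation 2: M_2 = 1927, 1927 ≡ 2 (mod 7), inverse of 1927 mod 7 is 4 (check: 2 × 4 = 8 ≡ 1 (mod 7))
For equation 3: M_3 = 329, 329 ≡ 1 (mod 41), inverse of 329 mod 41 is 1 (check: 1 × 1 = 1 ≡ 1 (mod 41))
Combine: y ≡ Σ r_i×M_i×(M_i⁻¹ mod m_i) = 22×287×19 + 0×1927×4 + 28×329×1 = 119966 + 0 + 9212 = 129178
129178 mod 13489 = 7777
y ≡ 7777 (mod 13489)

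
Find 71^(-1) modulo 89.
84

Using Extended Euclidean Algorithm:
gcd(71, 89) = 1
Bezout coefficients: 71 × -5 + 89 × 4 = 1
So 71 × -5 ≡ 1 (mod 89)
The inverse is -5 mod 89 = 84
Verification: 71 × 84 = 5964 = 67 × 89 + 1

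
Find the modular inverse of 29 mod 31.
29^(-1) ≡ 15 (mod 31). Verification: 29 × 15 = 435 ≡ 1 (mod 31)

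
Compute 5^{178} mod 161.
2

Using successive squaring:
Binary expansion of 178: 10110010
Powers of 5 mod 161 (each is the square of the previous):
  5^1 ≡ 5 (mod 161)
  5^2 ≡ 5² = 25 ≡ 25 (mod 161)
  5^4 ≡ 25² = 625 ≡ 142 (mod 161)
  5^8 ≡ 142² = 20164 ≡ 39 (mod 161)
  5^16 ≡ 39² = 1521 ≡ 72 (mod 161)
  5^32 ≡ 72² = 5184 ≡ 32 (mod 161)
  5^64 ≡ 32² = 1024 ≡ 58 (mod 161)
  5^128 ≡ 58² = 3364 ≡ 144 (mod 161)
178 = 128 + 32 + 16 + 2, so 5^178 = 5^128 × 5^32 × 5^16 × 5^2 ≡ 144 × 32 × 72 × 25 (mod 161)
Multiplying step by step:
  144 × 32 = 4608 ≡ 100 (mod 161)
  100 × 72 = 7200 ≡ 116 (mod 161)
  116 × 25 = 2900 ≡ 2 (mod 161)
Result: 5^178 ≡ 2 (mod 161)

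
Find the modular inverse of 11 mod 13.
11^(-1) ≡ 6 (mod 13). Verification: 11 × 6 = 66 ≡ 1 (mod 13)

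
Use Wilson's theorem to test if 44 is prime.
(43)! mod 44 = 0. Since 0 ≢ -1 (mod 44), 44 is not prime.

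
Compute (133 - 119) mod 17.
14

(133 - 119) = 14
14 mod 17 = 14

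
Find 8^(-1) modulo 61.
23

Using Extended Euclidean Algorithm:
gcd(8, 61) = 1
Bezout coefficients: 8 × 23 + 61 × -3 = 1
So 8 × 23 ≡ 1 (mod 61)
The inverse is 23 mod 61 = 23
Verification: 8 × 23 = 184 = 3 × 61 + 1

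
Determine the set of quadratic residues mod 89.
QRs mod 89: {1, 2, 4, 5, 8, 9, 10, 11, 16, 17, 18, 20, 21, 22, 25, 32, 34, 36, 39, 40, 42, 44, 45, 47, 49, 50, 53, 55, 57, 64, 67, 68, 69, 71, 72, 73, 78, 79, 80, 81, 84, 85, 87, 88}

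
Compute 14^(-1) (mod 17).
14^(-1) ≡ 11 (mod 17). Verification: 14 × 11 = 154 ≡ 1 (mod 17)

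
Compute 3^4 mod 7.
4 = 4 (binary 100). Repeated squaring mod 7: 3^1 ≡ 3; 3^2 ≡ 3² = 9 ≡ 2; 3^4 ≡ 2² = 4 ≡ 4. So 3^4 ≡ 4 (mod 7).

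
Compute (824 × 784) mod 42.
14

(824 × 784) = 646016
646016 mod 42 = 14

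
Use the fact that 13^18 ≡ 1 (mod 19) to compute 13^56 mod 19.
By Fermat: 13^{18} ≡ 1 (mod 19). 56 = 3×18 + 2. So 13^{56} ≡ 13^{2} ≡ 17 (mod 19)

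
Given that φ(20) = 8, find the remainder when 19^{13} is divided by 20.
By Euler: 19^{8} ≡ 1 (mod 20) since gcd(19, 20) = 1. 13 = 1×8 + 5. So 19^{13} ≡ 19^{5} ≡ 19 (mod 20)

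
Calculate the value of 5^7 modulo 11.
7 = 4 + 2 + 1 (binary 111). Repeated squaring mod 11: 5^1 ≡ 5; 5^2 ≡ 5² = 25 ≡ 3; 5^4 ≡ 3² = 9 ≡ 9. Multiply: 5^7 = 5^4 × 5^2 × 5^1 ≡ 9 × 3 × 5 (mod 11): 9 × 3 = 27 ≡ 5; 5 × 5 = 25 ≡ 3. So 5^7 ≡ 3 (mod 11).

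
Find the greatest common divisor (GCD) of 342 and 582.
6

Using the Euclidean algorithm:
342 = 0 × 582 + 342
582 = 1 × 342 + 240
342 = 1 × 240 + 102
240 = 2 × 102 + 36
102 = 2 × 36 + 30
36 = 1 × 30 + 6
30 = 5 × 6 + 0

GCD(342, 582) = 6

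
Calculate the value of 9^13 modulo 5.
Using Fermat: 9^{4} ≡ 1 (mod 5). 13 ≡ 1 (mod 4). So 9^{13} ≡ 9^{1} ≡ 4 (mod 5)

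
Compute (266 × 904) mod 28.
0

(266 × 904) = 240464
240464 mod 28 = 0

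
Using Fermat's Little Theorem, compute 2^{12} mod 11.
4

By Fermat's Little Theorem, a^(p-1) ≡ 1 (mod p) for prime p and gcd(a, p) = 1
Here p = 11, so 2^10 ≡ 1 (mod 11)
We can reduce the exponent: 12 mod 10 = 2
So 2^12 ≡ 2^2 (mod 11)
Computing: 2^2 mod 11 = 4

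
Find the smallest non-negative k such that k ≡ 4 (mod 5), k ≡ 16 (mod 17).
84

Using the Chinese Remainder Theorem:
M = product of moduli = 85
For equation 1: M_1 = 17, 17 ≡ 2 (mod 5), inverse of 17 mod 5 is 3 (check: 2 × 3 = 6 ≡ 1 (mod 5))
For equation 2: M_2 = 5, 5 ≡ 5 (mod 17), inverse of 5 mod 17 is 7 (check: 5 × 7 = 35 ≡ 1 (mod 17))
Combine: k ≡ Σ r_i×M_i×(M_i⁻¹ mod m_i) = 4×17×3 + 16×5×7 = 204 + 560 = 764
764 mod 85 = 84
k ≡ 84 (mod 85)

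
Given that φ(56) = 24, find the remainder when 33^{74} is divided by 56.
By Euler: 33^{24} ≡ 1 (mod 56) since gcd(33, 56) = 1. 74 = 3×24 + 2. So 33^{74} ≡ 33^{2} ≡ 25 (mod 56)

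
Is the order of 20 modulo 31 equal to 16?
No, the actual order is 15, not 16.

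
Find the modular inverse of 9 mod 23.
9^(-1) ≡ 18 (mod 23). Verification: 9 × 18 = 162 ≡ 1 (mod 23)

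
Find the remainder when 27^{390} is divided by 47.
By Fermat: 27^{46} ≡ 1 (mod 47). 390 = 8×46 + 22. So 27^{390} ≡ 27^{22} ≡ 7 (mod 47)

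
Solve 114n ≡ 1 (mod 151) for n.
114^(-1) ≡ 102 (mod 151). Verification: 114 × 102 = 11628 ≡ 1 (mod 151)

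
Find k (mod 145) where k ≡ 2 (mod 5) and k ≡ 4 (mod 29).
M = 5 × 29 = 145. M₁ = 29, y₁ ≡ 4 (mod 5). M₂ = 5, y₂ ≡ 6 (mod 29). k = 2×29×4 + 4×5×6 ≡ 62 (mod 145)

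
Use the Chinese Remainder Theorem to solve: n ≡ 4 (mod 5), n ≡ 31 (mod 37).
179

Using the Chinese Remainder Theorem:
M = product of moduli = 185
For equation 1: M_1 = 37, 37 ≡ 2 (mod 5), inverse of 37 mod 5 is 3 (check: 2 × 3 = 6 ≡ 1 (mod 5))
For equation 2: M_2 = 5, 5 ≡ 5 (mod 37), inverse of 5 mod 37 is 15 (check: 5 × 15 = 75 ≡ 1 (mod 37))
Combine: n ≡ Σ r_i×M_i×(M_i⁻¹ mod m_i) = 4×37×3 + 31×5×15 = 444 + 2325 = 2769
2769 mod 185 = 179
n ≡ 179 (mod 185)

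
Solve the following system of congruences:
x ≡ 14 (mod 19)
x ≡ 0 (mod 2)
14

Using the Chinese Remainder Theorem:
M = product of moduli = 38
For equation 1: M_1 = 2, 2 ≡ 2 (mod 19), inverse of 2 mod 19 is 10 (check: 2 × 10 = 20 ≡ 1 (mod 19))
For equation 2: M_2 = 19, 19 ≡ 1 (mod 2), inverse of 19 mod 2 is 1 (check: 1 × 1 = 1 ≡ 1 (mod 2))
Combine: x ≡ Σ r_i×M_i×(M_i⁻¹ mod m_i) = 14×2×10 + 0×19×1 = 280 + 0 = 280
280 mod 38 = 14
x ≡ 14 (mod 38)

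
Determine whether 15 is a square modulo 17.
By Euler's criterion: 15^{8} ≡ 1 (mod 17). Since this equals 1, 15 is a QR.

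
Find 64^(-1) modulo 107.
102

Using Extended Euclidean Algorithm:
gcd(64, 107) = 1
Bezout coefficients: 64 × -5 + 107 × 3 = 1
So 64 × -5 ≡ 1 (mod 107)
The inverse is -5 mod 107 = 102
Verification: 64 × 102 = 6528 = 61 × 107 + 1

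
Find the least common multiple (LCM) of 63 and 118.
7434

First find GCD(63, 118) using the Euclidean algorithm:
63 = 0 × 118 + 63
118 = 1 × 63 + 55
63 = 1 × 55 + 8
55 = 6 × 8 + 7
8 = 1 × 7 + 1
7 = 7 × 1 + 0
GCD(63, 118) = 1

LCM formula: LCM(a, b) = (a × b) / GCD(a, b)
LCM(63, 118) = (63 × 118) / 1
LCM(63, 118) = 7434 / 1
LCM(63, 118) = 7434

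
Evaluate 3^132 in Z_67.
Using Fermat: 3^{66} ≡ 1 (mod 67). 132 ≡ 0 (mod 66). So 3^{132} ≡ 3^{0} ≡ 1 (mod 67)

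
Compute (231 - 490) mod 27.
11

(231 - 490) = -259
-259 mod 27 = 11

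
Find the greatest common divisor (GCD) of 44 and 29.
1

Using the Euclidean algorithm:
44 = 1 × 29 + 15
29 = 1 × 15 + 14
15 = 1 × 14 + 1
14 = 14 × 1 + 0

GCD(44, 29) = 1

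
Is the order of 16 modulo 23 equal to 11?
Yes, ord_23(16) = 11.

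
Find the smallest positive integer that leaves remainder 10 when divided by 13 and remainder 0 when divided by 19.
M = 13 × 19 = 247. M₁ = 19, y₁ ≡ 11 (mod 13). M₂ = 13, y₂ ≡ 3 (mod 19). t = 10×19×11 + 0×13×3 ≡ 114 (mod 247). The smallest positive such number is 114.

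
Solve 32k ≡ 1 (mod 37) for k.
22

Using Extended Euclidean Algorithm:
gcd(32, 37) = 1
Bezout coefficients: 32 × -15 + 37 × 13 = 1
So 32 × -15 ≡ 1 (mod 37)
The inverse is -15 mod 37 = 22
Verification: 32 × 22 = 704 = 19 × 37 + 1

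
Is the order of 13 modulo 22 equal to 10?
Yes, ord_22(13) = 10.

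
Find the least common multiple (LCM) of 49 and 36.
1764

First find GCD(49, 36) using the Euclidean algorithm:
49 = 1 × 36 + 13
36 = 2 × 13 + 10
13 = 1 × 10 + 3
10 = 3 × 3 + 1
3 = 3 × 1 + 0
GCD(49, 36) = 1

LCM formula: LCM(a, b) = (a × b) / GCD(a, b)
LCM(49, 36) = (49 × 36) / 1
LCM(49, 36) = 1764 / 1
LCM(49, 36) = 1764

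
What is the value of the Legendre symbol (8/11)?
(8/11) = 8^{5} mod 11 = -1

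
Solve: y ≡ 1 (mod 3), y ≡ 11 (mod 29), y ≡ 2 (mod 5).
M = 3 × 29 × 5 = 435. M₁ = 145, y₁ ≡ 1 (mod 3). M₂ = 15, y₂ ≡ 2 (mod 29). M₃ = 87, y₃ ≡ 3 (mod 5). y = 1×145×1 + 11×15×2 + 2×87×3 ≡ 127 (mod 435)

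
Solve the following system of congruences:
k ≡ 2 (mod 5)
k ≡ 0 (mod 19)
57

Using the Chinese Remainder Theorem:
M = product of moduli = 95
For equation 1: M_1 = 19, 19 ≡ 4 (mod 5), inverse of 19 mod 5 is 4 (check: 4 × 4 = 16 ≡ 1 (mod 5))
For equation 2: M_2 = 5, 5 ≡ 5 (mod 19), inverse of 5 mod 19 is 4 (check: 5 × 4 = 20 ≡ 1 (mod 19))
Combine: k ≡ Σ r_i×M_i×(M_i⁻¹ mod m_i) = 2×19×4 + 0×5×4 = 152 + 0 = 152
152 mod 95 = 57
k ≡ 57 (mod 95)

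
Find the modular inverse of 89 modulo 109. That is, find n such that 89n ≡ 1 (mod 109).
49

Using Extended Euclidean Algorithm:
gcd(89, 109) = 1
Bezout coefficients: 89 × 49 + 109 × -40 = 1
So 89 × 49 ≡ 1 (mod 109)
The inverse is 49 mod 109 = 49
Verification: 89 × 49 = 4361 = 40 × 109 + 1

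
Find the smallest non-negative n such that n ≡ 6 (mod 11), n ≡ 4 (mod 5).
39

Using the Chinese Remainder Theorem:
M = product of moduli = 55
For equation 1: M_1 = 5, 5 ≡ 5 (mod 11), inverse of 5 mod 11 is 9 (check: 5 × 9 = 45 ≡ 1 (mod 11))
For equation 2: M_2 = 11, 11 ≡ 1 (mod 5), inverse of 11 mod 5 is 1 (check: 1 × 1 = 1 ≡ 1 (mod 5))
Combine: n ≡ Σ r_i×M_i×(M_i⁻¹ mod m_i) = 6×5×9 + 4×11×1 = 270 + 44 = 314
314 mod 55 = 39
n ≡ 39 (mod 55)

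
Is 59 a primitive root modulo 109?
Yes

To verify, check if 59^(108/q) ≢ 1 (mod 109) for each prime divisor q of 108
Divisors of 108 = 108: [1, 2, 3, 4, 6, 9, 12, 18, 27, 36, 54, 108]
  59^(108/2) = 59^54 ≡ 108 (mod 109)
  59^(108/3) = 59^36 ≡ 45 (mod 109)
Conclusion: 59 is a primitive root modulo 109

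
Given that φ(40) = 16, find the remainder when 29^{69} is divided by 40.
By Euler: 29^{16} ≡ 1 (mod 40) since gcd(29, 40) = 1. 69 = 4×16 + 5. So 29^{69} ≡ 29^{5} ≡ 29 (mod 40)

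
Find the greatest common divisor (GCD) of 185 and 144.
1

Using the Euclidean algorithm:
185 = 1 × 144 + 41
144 = 3 × 41 + 21
41 = 1 × 21 + 20
21 = 1 × 20 + 1
20 = 20 × 1 + 0

GCD(185, 144) = 1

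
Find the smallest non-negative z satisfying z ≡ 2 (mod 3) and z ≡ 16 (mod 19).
M = 3 × 19 = 57. M₁ = 19, y₁ ≡ 1 (mod 3). M₂ = 3, y₂ ≡ 13 (mod 19). z = 2×19×1 + 16×3×13 ≡ 35 (mod 57)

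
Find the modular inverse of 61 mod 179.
61^(-1) ≡ 135 (mod 179). Verification: 61 × 135 = 8235 ≡ 1 (mod 179)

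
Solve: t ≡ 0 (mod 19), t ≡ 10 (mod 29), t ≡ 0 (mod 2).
M = 19 × 29 × 2 = 1102. M₁ = 58, y₁ ≡ 1 (mod 19). M₂ = 38, y₂ ≡ 13 (mod 29). M₃ = 551, y₃ ≡ 1 (mod 2). t = 0×58×1 + 10×38×13 + 0×551×1 ≡ 532 (mod 1102)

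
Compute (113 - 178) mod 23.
4

(113 - 178) = -65
-65 mod 23 = 4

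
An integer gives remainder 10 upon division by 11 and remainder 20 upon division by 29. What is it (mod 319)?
M = 11 × 29 = 319. M₁ = 29, y₁ ≡ 8 (mod 11). M₂ = 11, y₂ ≡ 8 (mod 29). x = 10×29×8 + 20×11×8 ≡ 252 (mod 319). The smallest positive such number is 252.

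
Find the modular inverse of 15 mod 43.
15^(-1) ≡ 23 (mod 43). Verification: 15 × 23 = 345 ≡ 1 (mod 43)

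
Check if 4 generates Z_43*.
p - 1 = 42 has prime divisors 2, 3, 7. Check 4^(42/q) mod 43 for each: 4^(42/2) = 4^21 ≡ 1, 4^(42/3) = 4^14 ≡ 1, 4^(42/7) = 4^6 ≡ 11 (mod 43). Since 4^21 ≡ 1 (mod 43), the order of 4 divides 21 (in fact the order is 7) ≠ 42, so it is not a primitive root.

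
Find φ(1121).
1044

Prime factorization: 1121 = 19 × 59
Using the formula φ(n) = n × Π(1 - 1/p) for each prime factor p:
φ(1121) = 1121 × (1 - 1/19) × (1 - 1/59)
φ(1121) = 1044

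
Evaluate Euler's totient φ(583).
520

Prime factorization: 583 = 11 × 53
Using the formula φ(n) = n × Π(1 - 1/p) for each prime factor p:
φ(583) = 583 × (1 - 1/11) × (1 - 1/53)
φ(583) = 520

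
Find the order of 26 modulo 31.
Powers of 26 mod 31: 26^1≡26, 26^2≡25, 26^3≡30, 26^4≡5, 26^5≡6, 26^6≡1. Order = 6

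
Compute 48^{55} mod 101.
44

Using successive squaring:
Binary expansion of 55: 110111
Powers of 48 mod 101 (each is the square of the previous):
  48^1 ≡ 48 (mod 101)
  48^2 ≡ 48² = 2304 ≡ 82 (mod 101)
  48^4 ≡ 82² = 6724 ≡ 58 (mod 101)
  48^8 ≡ 58² = 3364 ≡ 31 (mod 101)
  48^16 ≡ 31² = 961 ≡ 52 (mod 101)
  48^32 ≡ 52² = 2704 ≡ 78 (mod 101)
55 = 32 + 16 + 4 + 2 + 1, so 48^55 = 48^32 × 48^16 × 48^4 × 48^2 × 48^1 ≡ 78 × 52 × 58 × 82 × 48 (mod 101)
Multiplying step by step:
  78 × 52 = 4056 ≡ 16 (mod 101)
  16 × 58 = 928 ≡ 19 (mod 101)
  19 × 82 = 1558 ≡ 43 (mod 101)
  43 × 48 = 2064 ≡ 44 (mod 101)
Result: 48^55 ≡ 44 (mod 101)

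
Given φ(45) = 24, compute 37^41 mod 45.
By Euler: 37^{24} ≡ 1 (mod 45) since gcd(37, 45) = 1. 41 = 1×24 + 17. So 37^{41} ≡ 37^{17} ≡ 37 (mod 45)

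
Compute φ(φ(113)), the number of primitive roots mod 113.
Number of primitive roots mod 113 = φ(112) = 48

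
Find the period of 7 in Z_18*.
Powers of 7 mod 18: 7^1≡7, 7^2≡13, 7^3≡1. Order = 3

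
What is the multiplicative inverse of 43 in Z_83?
43^(-1) ≡ 56 (mod 83). Verification: 43 × 56 = 2408 ≡ 1 (mod 83)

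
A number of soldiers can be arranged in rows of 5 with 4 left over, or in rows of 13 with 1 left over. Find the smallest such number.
M = 5 × 13 = 65. M₁ = 13, y₁ ≡ 2 (mod 5). M₂ = 5, y₂ ≡ 8 (mod 13). k = 4×13×2 + 1×5×8 ≡ 14 (mod 65). The smallest positive such number is 14.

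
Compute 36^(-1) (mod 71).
2

Using Extended Euclidean Algorithm:
gcd(36, 71) = 1
Bezout coefficients: 36 × 2 + 71 × -1 = 1
So 36 × 2 ≡ 1 (mod 71)
The inverse is 2 mod 71 = 2
Verification: 36 × 2 = 72 = 1 × 71 + 1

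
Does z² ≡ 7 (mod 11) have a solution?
By Euler's criterion: 7^{5} ≡ 10 (mod 11). Since this equals -1 (≡ 10), 7 is not a QR.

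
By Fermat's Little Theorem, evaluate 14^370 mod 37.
By Fermat: 14^{36} ≡ 1 (mod 37). 370 ≡ 10 (mod 36). So 14^{370} ≡ 14^{10} ≡ 27 (mod 37)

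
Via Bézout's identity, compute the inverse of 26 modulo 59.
Extended GCD: 26(25) + 59(-11) = 1. So 26^(-1) ≡ 25 ≡ 25 (mod 59). Verify: 26 × 25 = 650 ≡ 1 (mod 59)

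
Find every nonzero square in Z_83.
QRs mod 83: {1, 3, 4, 7, 9, 10, 11, 12, 16, 17, 21, 23, 25, 26, 27, 28, 29, 30, 31, 33, 36, 37, 38, 40, 41, 44, 48, 49, 51, 59, 61, 63, 64, 65, 68, 69, 70, 75, 77, 78, 81}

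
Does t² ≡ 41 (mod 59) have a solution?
By Euler's criterion: 41^{29} ≡ 1 (mod 59). Since this equals 1, 41 is a QR.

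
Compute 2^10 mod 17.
10 = 8 + 2 (binary 1010). Repeated squaring mod 17: 2^1 ≡ 2; 2^2 ≡ 2² = 4 ≡ 4; 2^4 ≡ 4² = 16 ≡ 16; 2^8 ≡ 16² = 256 ≡ 1. Multiply: 2^10 = 2^8 × 2^2 ≡ 1 × 4 (mod 17): 1 × 4 = 4 ≡ 4. So 2^10 ≡ 4 (mod 17).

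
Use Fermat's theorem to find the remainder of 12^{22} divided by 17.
2

By Fermat's Little Theorem, a^(p-1) ≡ 1 (mod p) for prime p and gcd(a, p) = 1
Here p = 17, so 12^16 ≡ 1 (mod 17)
We can reduce the exponent: 22 mod 16 = 6
So 12^22 ≡ 12^6 (mod 17)
Computing: 12^6 mod 17 = 2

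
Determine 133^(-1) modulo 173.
133^(-1) ≡ 160 (mod 173). Verification: 133 × 160 = 21280 ≡ 1 (mod 173)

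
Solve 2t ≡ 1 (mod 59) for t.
2^(-1) ≡ 30 (mod 59). Verification: 2 × 30 = 60 ≡ 1 (mod 59)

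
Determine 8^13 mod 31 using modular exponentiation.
Using repeated squaring. 13 = 8 + 4 + 1 (binary 1101). Repeated squaring mod 31: 8^1 ≡ 8; 8^2 ≡ 8² = 64 ≡ 2; 8^4 ≡ 2² = 4 ≡ 4; 8^8 ≡ 4² = 16 ≡ 16. Multiply: 8^13 = 8^8 × 8^4 × 8^1 ≡ 16 × 4 × 8 (mod 31): 16 × 4 = 64 ≡ 2; 2 × 8 = 16 ≡ 16. So 8^13 ≡ 16 (mod 31).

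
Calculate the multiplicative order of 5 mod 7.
Powers of 5 mod 7: 5^1≡5, 5^2≡4, 5^3≡6, 5^4≡2, 5^5≡3, 5^6≡1. Order = 6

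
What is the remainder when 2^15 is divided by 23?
Using repeated squaring. 15 = 8 + 4 + 2 + 1 (binary 1111). Repeated squaring mod 23: 2^1 ≡ 2; 2^2 ≡ 2² = 4 ≡ 4; 2^4 ≡ 4² = 16 ≡ 16; 2^8 ≡ 16² = 256 ≡ 3. Multiply: 2^15 = 2^8 × 2^4 × 2^2 × 2^1 ≡ 3 × 16 × 4 × 2 (mod 23): 3 × 16 = 48 ≡ 2; 2 × 4 = 8 ≡ 8; 8 × 2 = 16 ≡ 16. So 2^15 ≡ 16 (mod 23).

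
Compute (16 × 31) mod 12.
4

(16 × 31) = 496
496 mod 12 = 4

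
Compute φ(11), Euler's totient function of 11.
10

Prime factorization: 11 = 11
Using the formula φ(n) = n × Π(1 - 1/p) for each prime factor p:
φ(11) = 11 × (1 - 1/11)
φ(11) = 10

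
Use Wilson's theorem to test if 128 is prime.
(127)! mod 128 = 0. Since 0 ≢ -1 (mod 128), 128 is not prime.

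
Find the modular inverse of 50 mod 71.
50^(-1) ≡ 27 (mod 71). Verification: 50 × 27 = 1350 ≡ 1 (mod 71)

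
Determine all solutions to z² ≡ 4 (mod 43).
The square roots of 4 mod 43 are 41 and 2. Verify: 41² = 1681 ≡ 4 (mod 43)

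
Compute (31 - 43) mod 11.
10

(31 - 43) = -12
-12 mod 11 = 10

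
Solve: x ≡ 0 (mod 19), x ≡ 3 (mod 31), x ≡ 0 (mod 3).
M = 19 × 31 × 3 = 1767. M₁ = 93, y₁ ≡ 9 (mod 19). M₂ = 57, y₂ ≡ 6 (mod 31). M₃ = 589, y₃ ≡ 1 (mod 3). x = 0×93×9 + 3×57×6 + 0×589×1 ≡ 1026 (mod 1767)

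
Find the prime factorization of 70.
2 × 5 × 7

Divide by primes starting from smallest:
70 ÷ 2 = 35
35 ÷ 5 = 7
7 ÷ 7 = 1

70 = 2 × 5 × 7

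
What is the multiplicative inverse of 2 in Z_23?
2^(-1) ≡ 12 (mod 23). Verification: 2 × 12 = 24 ≡ 1 (mod 23)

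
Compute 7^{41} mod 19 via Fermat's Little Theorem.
11

By Fermat's Little Theorem, a^(p-1) ≡ 1 (mod p) for prime p and gcd(a, p) = 1
Here p = 19, so 7^18 ≡ 1 (mod 19)
We can reduce the exponent: 41 mod 18 = 5
So 7^41 ≡ 7^5 (mod 19)
Computing: 7^5 mod 19 = 11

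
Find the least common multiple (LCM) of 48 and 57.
912

First find GCD(48, 57) using the Euclidean algorithm:
48 = 0 × 57 + 48
57 = 1 × 48 + 9
48 = 5 × 9 + 3
9 = 3 × 3 + 0
GCD(48, 57) = 3

LCM formula: LCM(a, b) = (a × b) / GCD(a, b)
LCM(48, 57) = (48 × 57) / 3
LCM(48, 57) = 2736 / 3
LCM(48, 57) = 912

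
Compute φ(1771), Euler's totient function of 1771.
1320

Prime factorization: 1771 = 7 × 11 × 23
Using the formula φ(n) = n × Π(1 - 1/p) for each prime factor p:
φ(1771) = 1771 × (1 - 1/7) × (1 - 1/11) × (1 - 1/23)
φ(1771) = 1320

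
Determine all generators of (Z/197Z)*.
Primitive roots mod 197: {2, 3, 5, 8, 11, 12, 13, 17, 18, 21, 27, 30, 31, 32, 35, 38, 44, 45, 46, 48, 50, 52, 56, 57, 58, 66, 67, 71, 72, 73, 74, 75, 78, 79, 80, 82, 86, 89, 91, 94, 95, 98, 99, 102, 103, 106, 108, 111, 115, 117, 118, 119, 122, 123, 124, 125, 126, 130, 131, 139, 140, 141, 145, 147, 149, 151, 152, 153, 159, 162, 165, 166, 167, 170, 176, 179, 180, 184, 185, 186, 189, 192, 194, 195}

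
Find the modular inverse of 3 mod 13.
3^(-1) ≡ 9 (mod 13). Verification: 3 × 9 = 27 ≡ 1 (mod 13)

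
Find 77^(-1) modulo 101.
21

Using Extended Euclidean Algorithm:
gcd(77, 101) = 1
Bezout coefficients: 77 × 21 + 101 × -16 = 1
So 77 × 21 ≡ 1 (mod 101)
The inverse is 21 mod 101 = 21
Verification: 77 × 21 = 1617 = 16 × 101 + 1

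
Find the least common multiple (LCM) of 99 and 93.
3069

First find GCD(99, 93) using the Euclidean algorithm:
99 = 1 × 93 + 6
93 = 15 × 6 + 3
6 = 2 × 3 + 0
GCD(99, 93) = 3

LCM formula: LCM(a, b) = (a × b) / GCD(a, b)
LCM(99, 93) = (99 × 93) / 3
LCM(99, 93) = 9207 / 3
LCM(99, 93) = 3069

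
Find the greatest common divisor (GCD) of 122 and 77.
1

Using the Euclidean algorithm:
122 = 1 × 77 + 45
77 = 1 × 45 + 32
45 = 1 × 32 + 13
32 = 2 × 13 + 6
13 = 2 × 6 + 1
6 = 6 × 1 + 0

GCD(122, 77) = 1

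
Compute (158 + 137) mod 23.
19

(158 + 137) = 295
295 mod 23 = 19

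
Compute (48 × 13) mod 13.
0

(48 × 13) = 624
624 mod 13 = 0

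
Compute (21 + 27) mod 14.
6

(21 + 27) = 48
48 mod 14 = 6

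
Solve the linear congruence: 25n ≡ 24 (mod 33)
30

Since gcd(25, 33) = 1 divides 24, a solution exists.
Multiply both sides by the inverse of 25 mod 33:
  25^(-1) mod 33 = 4
  x ≡ 4 × 24 ≡ 96 ≡ 30 (mod 33)
Verification: 25 × 30 = 750 = 22 × 33 + 24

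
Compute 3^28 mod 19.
Using Fermat: 3^{18} ≡ 1 (mod 19). 28 ≡ 10 (mod 18). So 3^{28} ≡ 3^{10} ≡ 16 (mod 19)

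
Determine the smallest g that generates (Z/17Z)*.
3

A primitive root g modulo p has order p-1 = 16
Prime divisors of 16: [2]
g is a primitive root iff g^(16/q) ≢ 1 (mod 17) for each prime divisor q
Testing small values:
  g = 2: 2^8 ≡ 1 (mod 17) → 2^8 ≡ 1, not primitive root
  g = 3: 3^8 ≡ 16 (mod 17) → none is 1, primitive root!
The smallest primitive root is 3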